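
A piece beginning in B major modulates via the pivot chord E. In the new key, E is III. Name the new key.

C♯ minor

The numeral III denotes a major triad on scale degree 3. With E on degree 3, the tonic of the new key is C♯.
Degree 3 carries a major triad in natural-minor keys, so the destination is C♯ minor.
Check: the diatonic triads of C♯ minor (natural minor) are C♯m (i), D♯dim (ii°), E (III), F♯m (iv), G♯m (v), A (VI), B (VII) — E is indeed III.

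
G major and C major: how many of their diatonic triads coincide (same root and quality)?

4

Diatonic triads of G major: G (I), Am (ii), Bm (iii), C (IV), D (V), Em (vi), F#dim (vii°).
Diatonic triads of C major: C (I), Dm (ii), Em (iii), F (IV), G (V), Am (vi), Bdim (vii°).
Matching root and quality in both lists: G, Am, C, Em.
That gives 4 common triads.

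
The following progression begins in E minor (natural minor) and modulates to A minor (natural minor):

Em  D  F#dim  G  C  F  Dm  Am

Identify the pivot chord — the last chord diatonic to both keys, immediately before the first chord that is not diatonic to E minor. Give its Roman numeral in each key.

C — VI in E minor, III in A minor

Chords diatonic to E minor: Em, F#dim, G, Am, Bm, C, D.
Reading the progression, the first chord not in that set is F, so the modulation leaves E minor there.
The chord immediately before F is C, which is diatonic to both keys: VI in E minor and III in A minor.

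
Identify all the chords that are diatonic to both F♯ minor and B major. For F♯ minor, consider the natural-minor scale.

C♯m, E

Triads in F♯ minor (natural minor): F♯m (i), G♯dim (ii°), A (III), Bm (iv), C♯m (v), D (VI), E (VII).
Triads in B major: B (I), C♯m (ii), D♯m (iii), E (IV), F♯ (V), G♯m (vi), A♯dim (vii°).
Shared triads with their functions: C♯m (v in F♯ minor, ii in B major); E (VII in F♯ minor, IV in B major).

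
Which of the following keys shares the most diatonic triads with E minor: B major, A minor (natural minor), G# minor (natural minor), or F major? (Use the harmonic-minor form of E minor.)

Triads of E minor (harmonic minor): E minor (i), F# diminished (ii°), G augmented (III+), A minor (iv), B major (V), C major (VI), D# diminished (vii°).
B major shares 1: B.
A minor (natural minor) shares 3: Em, Am, C.
G# minor (natural minor) shares 1: B.
F major shares 2: Am, C.
The most common triads (3) are shared with A minor.

A minor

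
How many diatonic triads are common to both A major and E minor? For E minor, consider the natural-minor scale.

2

Diatonic triads of A major: A (I), Bm (ii), C#m (iii), D (IV), E (V), F#m (vi), G#dim (vii°).
Diatonic triads of E minor (natural minor): Em (i), F#dim (ii°), G (III), Am (iv), Bm (v), C (VI), D (VII).
Matching root and quality in both lists: Bm, D.
That gives 2 common triads.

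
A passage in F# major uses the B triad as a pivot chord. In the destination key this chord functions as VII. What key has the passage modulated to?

C# minor

The numeral VII denotes a major triad on scale degree 7. With B on degree 7, the tonic of the new key is C#.
Degree 7 carries a major triad in natural-minor keys, so the destination is C# minor.
Check: the diatonic triads of C# minor (natural minor) are C#m (i), D#dim (ii°), E (III), F#m (iv), G#m (v), A (VI), B (VII) — B is indeed VII.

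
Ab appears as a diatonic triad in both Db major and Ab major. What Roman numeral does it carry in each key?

V in Db major; I in Ab major

The scale of Db major is Db Eb F Gb Ab Bb C; Ab is degree 5, and the triad built there (Ab-C-Eb) is major, so it is V.
The scale of Ab major is Ab Bb C Db Eb F G; Ab is degree 1, and the triad built there (Ab-C-Eb) is major, so it is I.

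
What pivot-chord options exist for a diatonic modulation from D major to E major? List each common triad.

Triads in D major: D (I), Em (ii), F#m (iii), G (IV), A (V), Bm (vi), C#dim (vii°).
Triads in E major: E (I), F#m (ii), G#m (iii), A (IV), B (V), C#m (vi), D#dim (vii°).
Shared triads with their functions: F#m (iii in D major, ii in E major); A (V in D major, IV in E major).

F#m, A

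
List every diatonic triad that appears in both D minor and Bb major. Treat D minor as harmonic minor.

Triads in D minor (harmonic minor): Dm (i), Edim (ii°), Faug (III+), Gm (iv), A (V), Bb (VI), C#dim (vii°).
Triads in Bb major: Bb (I), Cm (ii), Dm (iii), Eb (IV), F (V), Gm (vi), Adim (vii°).
Shared triads with their functions: Dm (i in D minor, iii in Bb major); Gm (iv in D minor, vi in Bb major); Bb (VI in D minor, I in Bb major).

Dm, Gm, Bb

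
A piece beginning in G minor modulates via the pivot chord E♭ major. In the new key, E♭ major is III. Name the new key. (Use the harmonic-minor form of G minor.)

The numeral III denotes a major triad on scale degree 3. With E♭ on degree 3, the tonic of the new key is C.
Degree 3 carries a major triad in natural-minor keys, so the destination is C minor.
Check: the diatonic triads of C minor (natural minor) are Cm (i), Ddim (ii°), E♭ (III), Fm (iv), Gm (v), A♭ (VI), B♭ (VII) — E♭ major is indeed III.

C minor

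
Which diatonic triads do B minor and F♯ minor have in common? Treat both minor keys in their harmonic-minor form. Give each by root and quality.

Triads in B minor (harmonic minor): Bm (i), C♯dim (ii°), Daug (III+), Em (iv), F♯ (V), G (VI), A♯dim (vii°).
Triads in F♯ minor (harmonic minor): F♯m (i), G♯dim (ii°), Aaug (III+), Bm (iv), C♯ (V), D (VI), E♯dim (vii°).
Shared triads with their functions: Bm (i in B minor, iv in F♯ minor).

Bm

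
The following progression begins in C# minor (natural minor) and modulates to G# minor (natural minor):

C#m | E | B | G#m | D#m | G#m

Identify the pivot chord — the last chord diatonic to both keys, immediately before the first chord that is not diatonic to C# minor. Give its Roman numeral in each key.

Chords diatonic to C# minor: C#m, D#dim, E, F#m, G#m, A, B.
Reading the progression, the first chord not in that set is D#m, so the modulation leaves C# minor there.
The chord immediately before D#m is G#m, which is diatonic to both keys: v in C# minor and i in G# minor.

G#m — v in C# minor, i in G# minor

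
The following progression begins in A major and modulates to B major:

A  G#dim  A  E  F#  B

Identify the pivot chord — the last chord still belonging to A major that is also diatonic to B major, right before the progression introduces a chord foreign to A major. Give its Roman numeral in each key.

Chords diatonic to A major: A, Bm, C#m, D, E, F#m, G#dim.
Reading the progression, the first chord not in that set is F#, so the modulation leaves A major there.
The chord immediately before F# is E, which is diatonic to both keys: V in A major and IV in B major.

E — V in A major, IV in B major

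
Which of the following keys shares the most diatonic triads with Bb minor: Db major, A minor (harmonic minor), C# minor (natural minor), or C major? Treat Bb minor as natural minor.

Db major

Triads of Bb minor (natural minor): Bbm (i), Cdim (ii°), Db (III), Ebm (iv), Fm (v), Gb (VI), Ab (VII).
Db major shares 7: Bbm, Cdim, Db, Ebm, Fm, Gb, Ab.
A minor (harmonic minor) shares 0: none.
C# minor (natural minor) shares 0: none.
C major shares 0: none.
The most common triads (7) are shared with Db major.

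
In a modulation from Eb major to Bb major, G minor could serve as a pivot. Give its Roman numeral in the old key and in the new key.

iii in Eb major; vi in Bb major

The scale of Eb major is Eb F G Ab Bb C D; G is degree 3, and the triad built there (G-Bb-D) is minor, so it is iii.
The scale of Bb major is Bb C D Eb F G A; G is degree 6, and the triad built there (G-Bb-D) is minor, so it is vi.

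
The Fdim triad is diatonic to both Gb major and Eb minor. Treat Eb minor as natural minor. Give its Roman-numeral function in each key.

The scale of Gb major is Gb Ab Bb Cb Db Eb F; F is degree 7, and the triad built there (F-Ab-Cb) is diminished, so it is vii°.
The scale of Eb minor (natural minor) is Eb F Gb Ab Bb Cb Db; F is degree 2, and the triad built there (F-Ab-Cb) is diminished, so it is ii°.

vii° in Gb major; ii° in Eb minor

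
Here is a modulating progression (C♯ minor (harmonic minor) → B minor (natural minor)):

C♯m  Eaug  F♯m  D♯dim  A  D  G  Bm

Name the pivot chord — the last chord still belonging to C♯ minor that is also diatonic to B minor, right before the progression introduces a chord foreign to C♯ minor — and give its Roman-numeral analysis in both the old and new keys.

Chords diatonic to C♯ minor: C♯m, D♯dim, Eaug, F♯m, G♯, A, B♯dim.
Reading the progression, the first chord not in that set is D, so the modulation leaves C♯ minor there.
The chord immediately before D is A, which is diatonic to both keys: VI in C♯ minor and VII in B minor.

A — VI in C♯ minor, VII in B minor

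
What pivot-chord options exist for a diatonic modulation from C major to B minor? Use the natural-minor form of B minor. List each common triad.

Em, G

Triads in C major: C (I), Dm (ii), Em (iii), F (IV), G (V), Am (vi), Bdim (vii°).
Triads in B minor (natural minor): Bm (i), C#dim (ii°), D (III), Em (iv), F#m (v), G (VI), A (VII).
Shared triads with their functions: Em (iii in C major, iv in B minor); G (V in C major, VI in B minor).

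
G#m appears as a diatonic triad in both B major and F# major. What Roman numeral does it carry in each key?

The scale of B major is B C# D# E F# G# A#; G# is degree 6, and the triad built there (G#-B-D#) is minor, so it is vi.
The scale of F# major is F# G# A# B C# D# E#; G# is degree 2, and the triad built there (G#-B-D#) is minor, so it is ii.

vi in B major; ii in F# major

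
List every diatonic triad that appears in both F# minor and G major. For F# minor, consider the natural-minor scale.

Triads in F# minor (natural minor): F# minor (i), G# diminished (ii°), A major (III), B minor (iv), C# minor (v), D major (VI), E major (VII).
Triads in G major: G major (I), A minor (ii), B minor (iii), C major (IV), D major (V), E minor (vi), F# diminished (vii°).
Shared triads with their functions: B minor (iv in F# minor, iii in G major); D major (VI in F# minor, V in G major).

Bm, D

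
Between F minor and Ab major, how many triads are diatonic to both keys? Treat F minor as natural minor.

Diatonic triads of F minor (natural minor): Fm (i), Gdim (ii°), Ab (III), Bbm (iv), Cm (v), Db (VI), Eb (VII).
Diatonic triads of Ab major: Ab (I), Bbm (ii), Cm (iii), Db (IV), Eb (V), Fm (vi), Gdim (vii°).
Matching root and quality in both lists: Fm, Gdim, Ab, Bbm, Cm, Db, Eb.
That gives 7 common triads.

7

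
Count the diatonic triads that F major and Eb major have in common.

2

Diatonic triads of F major: F (I), Gm (ii), Am (iii), Bb (IV), C (V), Dm (vi), Edim (vii°).
Diatonic triads of Eb major: Eb (I), Fm (ii), Gm (iii), Ab (IV), Bb (V), Cm (vi), Ddim (vii°).
Matching root and quality in both lists: Gm, Bb.
That gives 2 common triads.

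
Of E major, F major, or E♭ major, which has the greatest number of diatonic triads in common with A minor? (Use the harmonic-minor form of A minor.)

F major

Triads of A minor (harmonic minor): Am (i), Bdim (ii°), Caug (III+), Dm (iv), E (V), F (VI), G♯dim (vii°).
E major shares 1: E.
F major shares 3: Am, Dm, F.
E♭ major shares 0: none.
The most common triads (3) are shared with F major.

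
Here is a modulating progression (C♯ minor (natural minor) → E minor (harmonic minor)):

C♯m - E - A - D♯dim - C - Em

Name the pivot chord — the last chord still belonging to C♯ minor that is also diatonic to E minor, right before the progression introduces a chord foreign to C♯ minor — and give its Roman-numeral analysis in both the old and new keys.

D♯dim — ii° in C♯ minor, vii° in E minor

Chords diatonic to C♯ minor: C♯m, D♯dim, E, F♯m, G♯m, A, B.
Reading the progression, the first chord not in that set is C, so the modulation leaves C♯ minor there.
The chord immediately before C is D♯dim, which is diatonic to both keys: ii° in C♯ minor and vii° in E minor.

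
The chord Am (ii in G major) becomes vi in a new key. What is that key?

C major

The numeral vi denotes a minor triad on scale degree 6. With A on degree 6, the tonic of the new key is C.
Degree 6 carries a minor triad in major keys, so the destination is C major.
Check: the diatonic triads of C major are C (I), Dm (ii), Em (iii), F (IV), G (V), Am (vi), Bdim (vii°) — Am is indeed vi.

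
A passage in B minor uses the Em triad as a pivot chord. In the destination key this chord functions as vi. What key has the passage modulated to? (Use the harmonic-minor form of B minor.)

G major

The numeral vi denotes a minor triad on scale degree 6. With E on degree 6, the tonic of the new key is G.
Degree 6 carries a minor triad in major keys, so the destination is G major.
Check: the diatonic triads of G major are G (I), Am (ii), Bm (iii), C (IV), D (V), Em (vi), F#dim (vii°) — Em is indeed vi.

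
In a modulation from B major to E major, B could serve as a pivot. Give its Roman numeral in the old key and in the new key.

I in B major; V in E major

The scale of B major is B C# D# E F# G# A#; B is degree 1, and the triad built there (B-D#-F#) is major, so it is I.
The scale of E major is E F# G# A B C# D#; B is degree 5, and the triad built there (B-D#-F#) is major, so it is V.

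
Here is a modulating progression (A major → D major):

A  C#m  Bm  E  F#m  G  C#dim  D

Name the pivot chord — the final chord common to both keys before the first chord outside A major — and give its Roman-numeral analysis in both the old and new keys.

F#m — vi in A major, iii in D major

Chords diatonic to A major: A, Bm, C#m, D, E, F#m, G#dim.
Reading the progression, the first chord not in that set is G, so the modulation leaves A major there.
The chord immediately before G is F#m, which is diatonic to both keys: vi in A major and iii in D major.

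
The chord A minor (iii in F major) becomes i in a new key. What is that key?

The numeral i denotes a minor triad on scale degree 1. With A on degree 1, the tonic of the new key is A.
Degree 1 carries a minor triad in minor keys, so the destination is A minor.
Check: the diatonic triads of A minor (natural minor) are Am (i), Bdim (ii°), C (III), Dm (iv), Em (v), F (VI), G (VII) — A minor is indeed i.

A minor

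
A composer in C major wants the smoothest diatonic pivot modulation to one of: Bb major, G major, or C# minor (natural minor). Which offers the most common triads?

Triads of C major: C major (I), D minor (ii), E minor (iii), F major (IV), G major (V), A minor (vi), B diminished (vii°).
Bb major shares 2: Dm, F.
G major shares 4: C, Em, G, Am.
C# minor (natural minor) shares 0: none.
The most common triads (4) are shared with G major.

G major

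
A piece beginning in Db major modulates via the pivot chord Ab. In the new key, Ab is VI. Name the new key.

C minor

The numeral VI denotes a major triad on scale degree 6. With Ab on degree 6, the tonic of the new key is C.
Degree 6 carries a major triad in minor keys, so the destination is C minor.
Check: the diatonic triads of C minor (natural minor) are Cm (i), Ddim (ii°), Eb (III), Fm (iv), Gm (v), Ab (VI), Bb (VII) — Ab is indeed VI.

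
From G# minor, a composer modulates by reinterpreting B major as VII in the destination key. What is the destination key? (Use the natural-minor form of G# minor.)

The numeral VII denotes a major triad on scale degree 7. With B on degree 7, the tonic of the new key is C#.
Degree 7 carries a major triad in natural-minor keys, so the destination is C# minor.
Check: the diatonic triads of C# minor (natural minor) are C#m (i), D#dim (ii°), E (III), F#m (iv), G#m (v), A (VI), B (VII) — B major is indeed VII.

C# minor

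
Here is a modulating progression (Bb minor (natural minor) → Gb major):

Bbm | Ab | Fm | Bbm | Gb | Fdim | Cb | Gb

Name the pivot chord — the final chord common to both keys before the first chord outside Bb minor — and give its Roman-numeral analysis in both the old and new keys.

Chords diatonic to Bb minor: Bbm, Cdim, Db, Ebm, Fm, Gb, Ab.
Reading the progression, the first chord not in that set is Fdim, so the modulation leaves Bb minor there.
The chord immediately before Fdim is Gb, which is diatonic to both keys: VI in Bb minor and I in Gb major.

Gb — VI in Bb minor, I in Gb major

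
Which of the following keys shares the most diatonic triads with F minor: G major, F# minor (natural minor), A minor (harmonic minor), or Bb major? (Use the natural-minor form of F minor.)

Triads of F minor (natural minor): Fm (i), Gdim (ii°), Ab (III), Bbm (iv), Cm (v), Db (VI), Eb (VII).
G major shares 0: none.
F# minor (natural minor) shares 0: none.
A minor (harmonic minor) shares 0: none.
Bb major shares 2: Cm, Eb.
The most common triads (2) are shared with Bb major.

Bb major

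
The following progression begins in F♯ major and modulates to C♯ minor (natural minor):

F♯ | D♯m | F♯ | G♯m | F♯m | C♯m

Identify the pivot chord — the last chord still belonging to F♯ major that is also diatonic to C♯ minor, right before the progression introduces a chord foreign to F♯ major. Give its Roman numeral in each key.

Chords diatonic to F♯ major: F♯, G♯m, A♯m, B, C♯, D♯m, E♯dim.
Reading the progression, the first chord not in that set is F♯m, so the modulation leaves F♯ major there.
The chord immediately before F♯m is G♯m, which is diatonic to both keys: ii in F♯ major and v in C♯ minor.

G♯m — ii in F♯ major, v in C♯ minor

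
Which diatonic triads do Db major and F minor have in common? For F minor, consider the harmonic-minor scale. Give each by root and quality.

Triads in Db major: Db (I), Ebm (ii), Fm (iii), Gb (IV), Ab (V), Bbm (vi), Cdim (vii°).
Triads in F minor (harmonic minor): Fm (i), Gdim (ii°), Abaug (III+), Bbm (iv), C (V), Db (VI), Edim (vii°).
Shared triads with their functions: Db (I in Db major, VI in F minor); Fm (iii in Db major, i in F minor); Bbm (vi in Db major, iv in F minor).

Db, Fm, Bbm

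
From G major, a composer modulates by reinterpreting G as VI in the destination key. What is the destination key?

B minor

The numeral VI denotes a major triad on scale degree 6. With G on degree 6, the tonic of the new key is B.
Degree 6 carries a major triad in minor keys, so the destination is B minor.
Check: the diatonic triads of B minor (natural minor) are Bm (i), C#dim (ii°), D (III), Em (iv), F#m (v), G (VI), A (VII) — G is indeed VI.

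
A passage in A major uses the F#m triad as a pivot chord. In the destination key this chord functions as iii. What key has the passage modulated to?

The numeral iii denotes a minor triad on scale degree 3. With F# on degree 3, the tonic of the new key is D.
Degree 3 carries a minor triad in major keys, so the destination is D major.
Check: the diatonic triads of D major are D (I), Em (ii), F#m (iii), G (IV), A (V), Bm (vi), C#dim (vii°) — F#m is indeed iii.

D major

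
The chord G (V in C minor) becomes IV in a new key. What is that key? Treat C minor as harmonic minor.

The numeral IV denotes a major triad on scale degree 4. With G on degree 4, the tonic of the new key is D.
Degree 4 carries a major triad in major keys, so the destination is D major.
Check: the diatonic triads of D major are D (I), Em (ii), F#m (iii), G (IV), A (V), Bm (vi), C#dim (vii°) — G is indeed IV.

D major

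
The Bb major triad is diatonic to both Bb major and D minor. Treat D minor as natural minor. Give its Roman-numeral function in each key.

The scale of Bb major is Bb C D Eb F G A; Bb is degree 1, and the triad built there (Bb-D-F) is major, so it is I.
The scale of D minor (natural minor) is D E F G A Bb C; Bb is degree 6, and the triad built there (Bb-D-F) is major, so it is VI.

I in Bb major; VI in D minor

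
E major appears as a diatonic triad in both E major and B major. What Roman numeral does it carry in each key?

The scale of E major is E F# G# A B C# D#; E is degree 1, and the triad built there (E-G#-B) is major, so it is I.
The scale of B major is B C# D# E F# G# A#; E is degree 4, and the triad built there (E-G#-B) is major, so it is IV.

I in E major; IV in B major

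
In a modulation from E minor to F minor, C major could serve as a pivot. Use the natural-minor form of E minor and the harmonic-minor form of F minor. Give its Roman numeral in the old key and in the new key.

VI in E minor; V in F minor

The scale of E minor (natural minor) is E F# G A B C D; C is degree 6, and the triad built there (C-E-G) is major, so it is VI.
The scale of F minor (harmonic minor) is F G Ab Bb C Db E; C is degree 5, and the triad built there (C-E-G) is major, so it is V.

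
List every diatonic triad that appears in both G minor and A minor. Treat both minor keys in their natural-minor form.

Dm, F

Triads in G minor (natural minor): Gm (i), Adim (ii°), Bb (III), Cm (iv), Dm (v), Eb (VI), F (VII).
Triads in A minor (natural minor): Am (i), Bdim (ii°), C (III), Dm (iv), Em (v), F (VI), G (VII).
Shared triads with their functions: Dm (v in G minor, iv in A minor); F (VII in G minor, VI in A minor).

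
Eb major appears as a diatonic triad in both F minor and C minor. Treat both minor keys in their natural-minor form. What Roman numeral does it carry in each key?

The scale of F minor (natural minor) is F G Ab Bb C Db Eb; Eb is degree 7, and the triad built there (Eb-G-Bb) is major, so it is VII.
The scale of C minor (natural minor) is C D Eb F G Ab Bb; Eb is degree 3, and the triad built there (Eb-G-Bb) is major, so it is III.

VII in F minor; III in C minor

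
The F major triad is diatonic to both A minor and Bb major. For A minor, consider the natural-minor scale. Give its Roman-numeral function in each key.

The scale of A minor (natural minor) is A B C D E F G; F is degree 6, and the triad built there (F-A-C) is major, so it is VI.
The scale of Bb major is Bb C D Eb F G A; F is degree 5, and the triad built there (F-A-C) is major, so it is V.

VI in A minor; V in Bb major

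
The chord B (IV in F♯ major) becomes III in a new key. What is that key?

G♯ minor

The numeral III denotes a major triad on scale degree 3. With B on degree 3, the tonic of the new key is G♯.
Degree 3 carries a major triad in natural-minor keys, so the destination is G♯ minor.
Check: the diatonic triads of G♯ minor (natural minor) are G♯m (i), A♯dim (ii°), B (III), C♯m (iv), D♯m (v), E (VI), F♯ (VII) — B is indeed III.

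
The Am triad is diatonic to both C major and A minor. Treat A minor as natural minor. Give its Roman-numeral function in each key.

vi in C major; i in A minor

The scale of C major is C D E F G A B; A is degree 6, and the triad built there (A-C-E) is minor, so it is vi.
The scale of A minor (natural minor) is A B C D E F G; A is degree 1, and the triad built there (A-C-E) is minor, so it is i.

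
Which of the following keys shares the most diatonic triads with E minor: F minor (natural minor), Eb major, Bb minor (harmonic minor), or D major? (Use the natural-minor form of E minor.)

D major

Triads of E minor (natural minor): E minor (i), F# diminished (ii°), G major (III), A minor (iv), B minor (v), C major (VI), D major (VII).
F minor (natural minor) shares 0: none.
Eb major shares 0: none.
Bb minor (harmonic minor) shares 0: none.
D major shares 4: Em, G, Bm, D.
The most common triads (4) are shared with D major.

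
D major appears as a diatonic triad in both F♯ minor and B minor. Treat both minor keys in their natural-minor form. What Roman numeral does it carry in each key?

VI in F♯ minor; III in B minor

The scale of F♯ minor (natural minor) is F♯ G♯ A B C♯ D E; D is degree 6, and the triad built there (D-F♯-A) is major, so it is VI.
The scale of B minor (natural minor) is B C♯ D E F♯ G A; D is degree 3, and the triad built there (D-F♯-A) is major, so it is III.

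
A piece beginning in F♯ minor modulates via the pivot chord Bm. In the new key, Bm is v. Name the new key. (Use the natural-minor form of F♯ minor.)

E minor

The numeral v denotes a minor triad on scale degree 5. With B on degree 5, the tonic of the new key is E.
Degree 5 carries a minor triad in natural-minor keys, so the destination is E minor.
Check: the diatonic triads of E minor (natural minor) are Em (i), F♯dim (ii°), G (III), Am (iv), Bm (v), C (VI), D (VII) — Bm is indeed v.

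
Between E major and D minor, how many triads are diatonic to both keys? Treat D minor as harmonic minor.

1

Diatonic triads of E major: E major (I), F# minor (ii), G# minor (iii), A major (IV), B major (V), C# minor (vi), D# diminished (vii°).
Diatonic triads of D minor (harmonic minor): D minor (i), E diminished (ii°), F augmented (III+), G minor (iv), A major (V), Bb major (VI), C# diminished (vii°).
Matching root and quality in both lists: A major.
That gives 1 common triad.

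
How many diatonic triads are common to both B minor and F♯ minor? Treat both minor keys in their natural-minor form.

Diatonic triads of B minor (natural minor): Bm (i), C♯dim (ii°), D (III), Em (iv), F♯m (v), G (VI), A (VII).
Diatonic triads of F♯ minor (natural minor): F♯m (i), G♯dim (ii°), A (III), Bm (iv), C♯m (v), D (VI), E (VII).
Matching root and quality in both lists: Bm, D, F♯m, A.
That gives 4 common triads.

4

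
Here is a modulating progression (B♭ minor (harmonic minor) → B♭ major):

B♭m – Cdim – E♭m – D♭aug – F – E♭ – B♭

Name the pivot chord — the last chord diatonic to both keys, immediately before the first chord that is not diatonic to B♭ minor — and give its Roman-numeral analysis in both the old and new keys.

Chords diatonic to B♭ minor: B♭m, Cdim, D♭aug, E♭m, F, G♭, Adim.
Reading the progression, the first chord not in that set is E♭, so the modulation leaves B♭ minor there.
The chord immediately before E♭ is F, which is diatonic to both keys: V in B♭ minor and V in B♭ major.

F — V in B♭ minor, V in B♭ major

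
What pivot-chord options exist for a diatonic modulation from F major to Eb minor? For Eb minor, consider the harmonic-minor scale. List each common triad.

Triads in F major: F major (I), G minor (ii), A minor (iii), Bb major (IV), C major (V), D minor (vi), E diminished (vii°).
Triads in Eb minor (harmonic minor): Eb minor (i), F diminished (ii°), Gb augmented (III+), Ab minor (iv), Bb major (V), Cb major (VI), D diminished (vii°).
Shared triads with their functions: Bb major (IV in F major, V in Eb minor).

Bb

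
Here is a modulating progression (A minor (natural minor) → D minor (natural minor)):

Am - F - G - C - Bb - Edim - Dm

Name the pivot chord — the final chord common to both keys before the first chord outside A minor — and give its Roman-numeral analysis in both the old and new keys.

C — III in A minor, VII in D minor

Chords diatonic to A minor: Am, Bdim, C, Dm, Em, F, G.
Reading the progression, the first chord not in that set is Bb, so the modulation leaves A minor there.
The chord immediately before Bb is C, which is diatonic to both keys: III in A minor and VII in D minor.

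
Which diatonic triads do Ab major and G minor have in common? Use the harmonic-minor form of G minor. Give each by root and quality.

Triads in Ab major: Ab (I), Bbm (ii), Cm (iii), Db (IV), Eb (V), Fm (vi), Gdim (vii°).
Triads in G minor (harmonic minor): Gm (i), Adim (ii°), Bbaug (III+), Cm (iv), D (V), Eb (VI), F#dim (vii°).
Shared triads with their functions: Cm (iii in Ab major, iv in G minor); Eb (V in Ab major, VI in G minor).

Cm, Eb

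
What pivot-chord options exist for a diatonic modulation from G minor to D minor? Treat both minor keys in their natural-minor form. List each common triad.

Gm, Bb, Dm, F

Triads in G minor (natural minor): Gm (i), Adim (ii°), Bb (III), Cm (iv), Dm (v), Eb (VI), F (VII).
Triads in D minor (natural minor): Dm (i), Edim (ii°), F (III), Gm (iv), Am (v), Bb (VI), C (VII).
Shared triads with their functions: Gm (i in G minor, iv in D minor); Bb (III in G minor, VI in D minor); Dm (v in G minor, i in D minor); F (VII in G minor, III in D minor).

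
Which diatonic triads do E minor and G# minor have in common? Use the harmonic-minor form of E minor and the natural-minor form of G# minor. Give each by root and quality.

Triads in E minor (harmonic minor): Em (i), F#dim (ii°), Gaug (III+), Am (iv), B (V), C (VI), D#dim (vii°).
Triads in G# minor (natural minor): G#m (i), A#dim (ii°), B (III), C#m (iv), D#m (v), E (VI), F# (VII).
Shared triads with their functions: B (V in E minor, III in G# minor).

B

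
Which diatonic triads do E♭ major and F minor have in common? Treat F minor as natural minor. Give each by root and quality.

E♭, Fm, A♭, Cm

Triads in E♭ major: E♭ (I), Fm (ii), Gm (iii), A♭ (IV), B♭ (V), Cm (vi), Ddim (vii°).
Triads in F minor (natural minor): Fm (i), Gdim (ii°), A♭ (III), B♭m (iv), Cm (v), D♭ (VI), E♭ (VII).
Shared triads with their functions: E♭ (I in E♭ major, VII in F minor); Fm (ii in E♭ major, i in F minor); A♭ (IV in E♭ major, III in F minor); Cm (vi in E♭ major, v in F minor).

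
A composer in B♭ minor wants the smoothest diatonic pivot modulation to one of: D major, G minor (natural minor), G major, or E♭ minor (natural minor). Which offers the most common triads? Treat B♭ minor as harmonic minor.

Triads of B♭ minor (harmonic minor): B♭m (i), Cdim (ii°), D♭aug (III+), E♭m (iv), F (V), G♭ (VI), Adim (vii°).
D major shares 0: none.
G minor (natural minor) shares 2: F, Adim.
G major shares 0: none.
E♭ minor (natural minor) shares 3: B♭m, E♭m, G♭.
The most common triads (3) are shared with E♭ minor.

E♭ minor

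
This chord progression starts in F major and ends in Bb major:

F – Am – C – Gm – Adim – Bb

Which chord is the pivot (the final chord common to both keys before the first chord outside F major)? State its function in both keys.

Gm — ii in F major, vi in Bb major

Chords diatonic to F major: F, Gm, Am, Bb, C, Dm, Edim.
Reading the progression, the first chord not in that set is Adim, so the modulation leaves F major there.
The chord immediately before Adim is Gm, which is diatonic to both keys: ii in F major and vi in Bb major.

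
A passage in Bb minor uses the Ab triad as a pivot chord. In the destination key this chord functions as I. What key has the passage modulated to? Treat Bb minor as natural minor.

The numeral I denotes a major triad on scale degree 1. With Ab on degree 1, the tonic of the new key is Ab.
Degree 1 carries a major triad in major keys, so the destination is Ab major.
Check: the diatonic triads of Ab major are Ab (I), Bbm (ii), Cm (iii), Db (IV), Eb (V), Fm (vi), Gdim (vii°) — Ab is indeed I.

Ab major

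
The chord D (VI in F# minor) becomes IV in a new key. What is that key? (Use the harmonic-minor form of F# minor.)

The numeral IV denotes a major triad on scale degree 4. With D on degree 4, the tonic of the new key is A.
Degree 4 carries a major triad in major keys, so the destination is A major.
Check: the diatonic triads of A major are A (I), Bm (ii), C#m (iii), D (IV), E (V), F#m (vi), G#dim (vii°) — D is indeed IV.

A major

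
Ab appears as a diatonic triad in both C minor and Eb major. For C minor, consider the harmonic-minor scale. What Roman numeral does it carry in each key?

The scale of C minor (harmonic minor) is C D Eb F G Ab B; Ab is degree 6, and the triad built there (Ab-C-Eb) is major, so it is VI.
The scale of Eb major is Eb F G Ab Bb C D; Ab is degree 4, and the triad built there (Ab-C-Eb) is major, so it is IV.

VI in C minor; IV in Eb major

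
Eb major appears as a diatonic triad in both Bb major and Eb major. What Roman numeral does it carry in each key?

IV in Bb major; I in Eb major

The scale of Bb major is Bb C D Eb F G A; Eb is degree 4, and the triad built there (Eb-G-Bb) is major, so it is IV.
The scale of Eb major is Eb F G Ab Bb C D; Eb is degree 1, and the triad built there (Eb-G-Bb) is major, so it is I.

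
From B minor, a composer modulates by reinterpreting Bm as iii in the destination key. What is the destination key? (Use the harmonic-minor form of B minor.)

The numeral iii denotes a minor triad on scale degree 3. With B on degree 3, the tonic of the new key is G.
Degree 3 carries a minor triad in major keys, so the destination is G major.
Check: the diatonic triads of G major are G (I), Am (ii), Bm (iii), C (IV), D (V), Em (vi), F#dim (vii°) — Bm is indeed iii.

G major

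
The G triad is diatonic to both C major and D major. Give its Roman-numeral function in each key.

The scale of C major is C D E F G A B; G is degree 5, and the triad built there (G-B-D) is major, so it is V.
The scale of D major is D E F# G A B C#; G is degree 4, and the triad built there (G-B-D) is major, so it is IV.

V in C major; IV in D major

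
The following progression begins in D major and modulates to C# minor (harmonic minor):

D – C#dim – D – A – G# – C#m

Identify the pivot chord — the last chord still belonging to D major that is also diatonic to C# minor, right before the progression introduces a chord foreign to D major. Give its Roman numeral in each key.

Chords diatonic to D major: D, Em, F#m, G, A, Bm, C#dim.
Reading the progression, the first chord not in that set is G#, so the modulation leaves D major there.
The chord immediately before G# is A, which is diatonic to both keys: V in D major and VI in C# minor.

A — V in D major, VI in C# minor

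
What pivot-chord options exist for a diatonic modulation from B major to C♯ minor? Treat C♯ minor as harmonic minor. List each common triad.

C♯m

Triads in B major: B major (I), C♯ minor (ii), D♯ minor (iii), E major (IV), F♯ major (V), G♯ minor (vi), A♯ diminished (vii°).
Triads in C♯ minor (harmonic minor): C♯ minor (i), D♯ diminished (ii°), E augmented (III+), F♯ minor (iv), G♯ major (V), A major (VI), B♯ diminished (vii°).
Shared triads with their functions: C♯ minor (ii in B major, i in C♯ minor).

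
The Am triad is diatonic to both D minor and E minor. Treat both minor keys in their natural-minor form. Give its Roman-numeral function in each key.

The scale of D minor (natural minor) is D E F G A Bb C; A is degree 5, and the triad built there (A-C-E) is minor, so it is v.
The scale of E minor (natural minor) is E F# G A B C D; A is degree 4, and the triad built there (A-C-E) is minor, so it is iv.

v in D minor; iv in E minor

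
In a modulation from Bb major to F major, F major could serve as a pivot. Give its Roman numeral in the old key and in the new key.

V in Bb major; I in F major

The scale of Bb major is Bb C D Eb F G A; F is degree 5, and the triad built there (F-A-C) is major, so it is V.
The scale of F major is F G A Bb C D E; F is degree 1, and the triad built there (F-A-C) is major, so it is I.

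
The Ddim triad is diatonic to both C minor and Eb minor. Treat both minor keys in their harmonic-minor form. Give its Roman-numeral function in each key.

The scale of C minor (harmonic minor) is C D Eb F G Ab B; D is degree 2, and the triad built there (D-F-Ab) is diminished, so it is ii°.
The scale of Eb minor (harmonic minor) is Eb F Gb Ab Bb Cb D; D is degree 7, and the triad built there (D-F-Ab) is diminished, so it is vii°.

ii° in C minor; vii° in Eb minor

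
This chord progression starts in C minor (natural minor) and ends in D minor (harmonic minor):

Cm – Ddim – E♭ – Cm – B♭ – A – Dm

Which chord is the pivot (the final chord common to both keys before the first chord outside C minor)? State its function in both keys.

Chords diatonic to C minor: Cm, Ddim, E♭, Fm, Gm, A♭, B♭.
Reading the progression, the first chord not in that set is A, so the modulation leaves C minor there.
The chord immediately before A is B♭, which is diatonic to both keys: VII in C minor and VI in D minor.

B♭ — VII in C minor, VI in D minor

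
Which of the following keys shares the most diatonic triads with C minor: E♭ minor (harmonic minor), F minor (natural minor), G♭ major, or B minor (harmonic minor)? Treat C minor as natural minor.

Triads of C minor (natural minor): C minor (i), D diminished (ii°), E♭ major (III), F minor (iv), G minor (v), A♭ major (VI), B♭ major (VII).
E♭ minor (harmonic minor) shares 2: Ddim, B♭.
F minor (natural minor) shares 4: Cm, E♭, Fm, A♭.
G♭ major shares 0: none.
B minor (harmonic minor) shares 0: none.
The most common triads (4) are shared with F minor.

F minor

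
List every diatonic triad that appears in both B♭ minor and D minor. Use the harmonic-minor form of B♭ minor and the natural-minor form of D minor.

F

Triads in B♭ minor (harmonic minor): B♭ minor (i), C diminished (ii°), D♭ augmented (III+), E♭ minor (iv), F major (V), G♭ major (VI), A diminished (vii°).
Triads in D minor (natural minor): D minor (i), E diminished (ii°), F major (III), G minor (iv), A minor (v), B♭ major (VI), C major (VII).
Shared triads with their functions: F major (V in B♭ minor, III in D minor).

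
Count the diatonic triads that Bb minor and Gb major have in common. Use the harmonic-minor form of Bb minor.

3

Diatonic triads of Bb minor (harmonic minor): Bb minor (i), C diminished (ii°), Db augmented (III+), Eb minor (iv), F major (V), Gb major (VI), A diminished (vii°).
Diatonic triads of Gb major: Gb major (I), Ab minor (ii), Bb minor (iii), Cb major (IV), Db major (V), Eb minor (vi), F diminished (vii°).
Matching root and quality in both lists: Bb minor, Eb minor, Gb major.
That gives 3 common triads.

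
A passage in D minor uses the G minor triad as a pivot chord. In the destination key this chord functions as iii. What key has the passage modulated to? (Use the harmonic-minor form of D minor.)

E♭ major

The numeral iii denotes a minor triad on scale degree 3. With G on degree 3, the tonic of the new key is E♭.
Degree 3 carries a minor triad in major keys, so the destination is E♭ major.
Check: the diatonic triads of E♭ major are E♭ (I), Fm (ii), Gm (iii), A♭ (IV), B♭ (V), Cm (vi), Ddim (vii°) — G minor is indeed iii.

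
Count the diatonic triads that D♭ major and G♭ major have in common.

Diatonic triads of D♭ major: D♭ (I), E♭m (ii), Fm (iii), G♭ (IV), A♭ (V), B♭m (vi), Cdim (vii°).
Diatonic triads of G♭ major: G♭ (I), A♭m (ii), B♭m (iii), C♭ (IV), D♭ (V), E♭m (vi), Fdim (vii°).
Matching root and quality in both lists: D♭, E♭m, G♭, B♭m.
That gives 4 common triads.

4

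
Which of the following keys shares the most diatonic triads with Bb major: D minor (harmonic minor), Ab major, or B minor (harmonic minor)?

D minor

Triads of Bb major: Bb (I), Cm (ii), Dm (iii), Eb (IV), F (V), Gm (vi), Adim (vii°).
D minor (harmonic minor) shares 3: Bb, Dm, Gm.
Ab major shares 2: Cm, Eb.
B minor (harmonic minor) shares 0: none.
The most common triads (3) are shared with D minor.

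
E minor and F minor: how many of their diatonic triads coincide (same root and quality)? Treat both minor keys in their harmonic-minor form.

Diatonic triads of E minor (harmonic minor): Em (i), F♯dim (ii°), Gaug (III+), Am (iv), B (V), C (VI), D♯dim (vii°).
Diatonic triads of F minor (harmonic minor): Fm (i), Gdim (ii°), A♭aug (III+), B♭m (iv), C (V), D♭ (VI), Edim (vii°).
Matching root and quality in both lists: C.
That gives 1 common triad.

1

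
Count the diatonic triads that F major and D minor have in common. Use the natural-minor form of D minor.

7

Diatonic triads of F major: F major (I), G minor (ii), A minor (iii), Bb major (IV), C major (V), D minor (vi), E diminished (vii°).
Diatonic triads of D minor (natural minor): D minor (i), E diminished (ii°), F major (III), G minor (iv), A minor (v), Bb major (VI), C major (VII).
Matching root and quality in both lists: F major, G minor, A minor, Bb major, C major, D minor, E diminished.
That gives 7 common triads.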